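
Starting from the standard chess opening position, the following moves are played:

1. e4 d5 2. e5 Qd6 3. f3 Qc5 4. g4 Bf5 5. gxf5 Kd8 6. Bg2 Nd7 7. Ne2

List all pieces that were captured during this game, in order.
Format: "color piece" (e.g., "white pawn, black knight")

Tracking captures:
  gxf5: captured black bishop

black bishop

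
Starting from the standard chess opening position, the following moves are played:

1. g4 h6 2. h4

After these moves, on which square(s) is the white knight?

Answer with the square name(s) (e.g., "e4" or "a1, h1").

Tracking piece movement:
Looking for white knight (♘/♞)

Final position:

  a b c d e f g h
  ─────────────────
8│♜ ♞ ♝ ♛ ♚ ♝ ♞ ♜│8
7│♟ ♟ ♟ ♟ ♟ ♟ ♟ ·│7
6│· · · · · · · ♟│6
5│· · · · · · · ·│5
4│· · · · · · ♙ ♙│4
3│· · · · · · · ·│3
2│♙ ♙ ♙ ♙ ♙ ♙ · ·│2
1│♖ ♘ ♗ ♕ ♔ ♗ ♘ ♖│1
  ─────────────────
  a b c d e f g h


b1, g1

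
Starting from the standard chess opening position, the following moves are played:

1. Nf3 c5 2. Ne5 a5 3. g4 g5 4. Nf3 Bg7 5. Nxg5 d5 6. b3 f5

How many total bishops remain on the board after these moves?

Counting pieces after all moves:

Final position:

  a b c d e f g h
  ─────────────────
8│♜ ♞ ♝ ♛ ♚ · ♞ ♜│8
7│· ♟ · · ♟ · ♝ ♟│7
6│· · · · · · · ·│6
5│♟ · ♟ ♟ · ♟ ♘ ·│5
4│· · · · · · ♙ ·│4
3│· ♙ · · · · · ·│3
2│♙ · ♙ ♙ ♙ ♙ · ♙│2
1│♖ ♘ ♗ ♕ ♔ ♗ · ♖│1
  ─────────────────
  a b c d e f g h


4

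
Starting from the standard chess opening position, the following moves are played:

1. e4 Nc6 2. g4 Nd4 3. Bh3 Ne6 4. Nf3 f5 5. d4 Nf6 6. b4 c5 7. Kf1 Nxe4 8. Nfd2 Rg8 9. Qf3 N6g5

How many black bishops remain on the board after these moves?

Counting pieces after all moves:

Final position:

  a b c d e f g h
  ─────────────────
8│♜ · ♝ ♛ ♚ ♝ ♜ ·│8
7│♟ ♟ · ♟ ♟ · ♟ ♟│7
6│· · · · · · · ·│6
5│· · ♟ · · ♟ ♞ ·│5
4│· ♙ · ♙ ♞ · ♙ ·│4
3│· · · · · ♕ · ♗│3
2│♙ · ♙ ♘ · ♙ · ♙│2
1│♖ ♘ ♗ · · ♔ · ♖│1
  ─────────────────
  a b c d e f g h


2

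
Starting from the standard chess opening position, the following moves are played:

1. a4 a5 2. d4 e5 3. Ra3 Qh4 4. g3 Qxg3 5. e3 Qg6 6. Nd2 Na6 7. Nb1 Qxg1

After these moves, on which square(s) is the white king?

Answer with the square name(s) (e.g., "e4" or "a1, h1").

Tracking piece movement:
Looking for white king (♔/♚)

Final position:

  a b c d e f g h
  ─────────────────
8│♜ · ♝ · ♚ ♝ ♞ ♜│8
7│· ♟ ♟ ♟ · ♟ ♟ ♟│7
6│♞ · · · · · · ·│6
5│♟ · · · ♟ · · ·│5
4│♙ · · ♙ · · · ·│4
3│♖ · · · ♙ · · ·│3
2│· ♙ ♙ · · ♙ · ♙│2
1│· ♘ ♗ ♕ ♔ ♗ ♛ ♖│1
  ─────────────────
  a b c d e f g h


e1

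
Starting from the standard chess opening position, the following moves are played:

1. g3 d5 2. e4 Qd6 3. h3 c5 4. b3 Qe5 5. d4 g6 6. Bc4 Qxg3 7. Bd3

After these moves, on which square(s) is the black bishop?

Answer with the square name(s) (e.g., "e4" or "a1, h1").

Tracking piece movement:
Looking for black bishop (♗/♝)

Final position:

  a b c d e f g h
  ─────────────────
8│♜ ♞ ♝ · ♚ ♝ ♞ ♜│8
7│♟ ♟ · · ♟ ♟ · ♟│7
6│· · · · · · ♟ ·│6
5│· · ♟ ♟ · · · ·│5
4│· · · ♙ ♙ · · ·│4
3│· ♙ · ♗ · · ♛ ♙│3
2│♙ · ♙ · · ♙ · ·│2
1│♖ ♘ ♗ ♕ ♔ · ♘ ♖│1
  ─────────────────
  a b c d e f g h


c8, f8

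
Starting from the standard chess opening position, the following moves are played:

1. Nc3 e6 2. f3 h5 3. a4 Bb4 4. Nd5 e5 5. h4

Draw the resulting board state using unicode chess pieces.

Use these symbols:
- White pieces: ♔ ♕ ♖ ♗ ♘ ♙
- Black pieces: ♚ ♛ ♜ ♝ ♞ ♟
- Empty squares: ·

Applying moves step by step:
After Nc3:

♜ ♞ ♝ ♛ ♚ ♝ ♞ ♜
♟ ♟ ♟ ♟ ♟ ♟ ♟ ♟
· · · · · · · ·
· · · · · · · ·
· · · · · · · ·
· · ♘ · · · · ·
♙ ♙ ♙ ♙ ♙ ♙ ♙ ♙
♖ · ♗ ♕ ♔ ♗ ♘ ♖


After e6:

♜ ♞ ♝ ♛ ♚ ♝ ♞ ♜
♟ ♟ ♟ ♟ · ♟ ♟ ♟
· · · · ♟ · · ·
· · · · · · · ·
· · · · · · · ·
· · ♘ · · · · ·
♙ ♙ ♙ ♙ ♙ ♙ ♙ ♙
♖ · ♗ ♕ ♔ ♗ ♘ ♖


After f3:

♜ ♞ ♝ ♛ ♚ ♝ ♞ ♜
♟ ♟ ♟ ♟ · ♟ ♟ ♟
· · · · ♟ · · ·
· · · · · · · ·
· · · · · · · ·
· · ♘ · · ♙ · ·
♙ ♙ ♙ ♙ ♙ · ♙ ♙
♖ · ♗ ♕ ♔ ♗ ♘ ♖


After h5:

♜ ♞ ♝ ♛ ♚ ♝ ♞ ♜
♟ ♟ ♟ ♟ · ♟ ♟ ·
· · · · ♟ · · ·
· · · · · · · ♟
· · · · · · · ·
· · ♘ · · ♙ · ·
♙ ♙ ♙ ♙ ♙ · ♙ ♙
♖ · ♗ ♕ ♔ ♗ ♘ ♖


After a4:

♜ ♞ ♝ ♛ ♚ ♝ ♞ ♜
♟ ♟ ♟ ♟ · ♟ ♟ ·
· · · · ♟ · · ·
· · · · · · · ♟
♙ · · · · · · ·
· · ♘ · · ♙ · ·
· ♙ ♙ ♙ ♙ · ♙ ♙
♖ · ♗ ♕ ♔ ♗ ♘ ♖


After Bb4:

♜ ♞ ♝ ♛ ♚ · ♞ ♜
♟ ♟ ♟ ♟ · ♟ ♟ ·
· · · · ♟ · · ·
· · · · · · · ♟
♙ ♝ · · · · · ·
· · ♘ · · ♙ · ·
· ♙ ♙ ♙ ♙ · ♙ ♙
♖ · ♗ ♕ ♔ ♗ ♘ ♖


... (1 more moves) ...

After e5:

♜ ♞ ♝ ♛ ♚ · ♞ ♜
♟ ♟ ♟ ♟ · ♟ ♟ ·
· · · · · · · ·
· · · ♘ ♟ · · ♟
♙ ♝ · · · · · ·
· · · · · ♙ · ·
· ♙ ♙ ♙ ♙ · ♙ ♙
♖ · ♗ ♕ ♔ ♗ ♘ ♖


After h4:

♜ ♞ ♝ ♛ ♚ · ♞ ♜
♟ ♟ ♟ ♟ · ♟ ♟ ·
· · · · · · · ·
· · · ♘ ♟ · · ♟
♙ ♝ · · · · · ♙
· · · · · ♙ · ·
· ♙ ♙ ♙ ♙ · ♙ ·
♖ · ♗ ♕ ♔ ♗ ♘ ♖



  a b c d e f g h
  ─────────────────
8│♜ ♞ ♝ ♛ ♚ · ♞ ♜│8
7│♟ ♟ ♟ ♟ · ♟ ♟ ·│7
6│· · · · · · · ·│6
5│· · · ♘ ♟ · · ♟│5
4│♙ ♝ · · · · · ♙│4
3│· · · · · ♙ · ·│3
2│· ♙ ♙ ♙ ♙ · ♙ ·│2
1│♖ · ♗ ♕ ♔ ♗ ♘ ♖│1
  ─────────────────
  a b c d e f g h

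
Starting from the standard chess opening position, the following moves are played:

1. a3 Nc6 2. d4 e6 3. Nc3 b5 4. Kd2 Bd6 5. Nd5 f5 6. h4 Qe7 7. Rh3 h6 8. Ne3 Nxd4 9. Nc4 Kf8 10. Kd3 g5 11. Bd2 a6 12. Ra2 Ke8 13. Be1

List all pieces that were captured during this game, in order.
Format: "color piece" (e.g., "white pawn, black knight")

Tracking captures:
  Nxd4: captured white pawn

white pawn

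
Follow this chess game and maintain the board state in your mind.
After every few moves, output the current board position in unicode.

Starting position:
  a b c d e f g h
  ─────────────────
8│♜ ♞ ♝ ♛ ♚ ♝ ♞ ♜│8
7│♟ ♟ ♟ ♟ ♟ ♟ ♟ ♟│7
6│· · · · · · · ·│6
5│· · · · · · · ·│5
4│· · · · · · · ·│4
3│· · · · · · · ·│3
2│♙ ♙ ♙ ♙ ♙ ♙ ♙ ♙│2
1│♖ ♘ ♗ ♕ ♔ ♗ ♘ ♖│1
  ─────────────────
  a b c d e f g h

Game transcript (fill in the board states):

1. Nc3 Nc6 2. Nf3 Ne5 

  a b c d e f g h
  ─────────────────
8│♜ · ♝ ♛ ♚ ♝ ♞ ♜│8
7│♟ ♟ ♟ ♟ ♟ ♟ ♟ ♟│7
6│· · · · · · · ·│6
5│· · · · ♞ · · ·│5
4│· · · · · · · ·│4
3│· · ♘ · · ♘ · ·│3
2│♙ ♙ ♙ ♙ ♙ ♙ ♙ ♙│2
1│♖ · ♗ ♕ ♔ ♗ · ♖│1
  ─────────────────
  a b c d e f g h

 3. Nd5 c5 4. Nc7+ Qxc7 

  a b c d e f g h
  ─────────────────
8│♜ · ♝ · ♚ ♝ ♞ ♜│8
7│♟ ♟ ♛ ♟ ♟ ♟ ♟ ♟│7
6│· · · · · · · ·│6
5│· · ♟ · ♞ · · ·│5
4│· · · · · · · ·│4
3│· · · · · ♘ · ·│3
2│♙ ♙ ♙ ♙ ♙ ♙ ♙ ♙│2
1│♖ · ♗ ♕ ♔ ♗ · ♖│1
  ─────────────────
  a b c d e f g h

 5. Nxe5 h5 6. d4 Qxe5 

  a b c d e f g h
  ─────────────────
8│♜ · ♝ · ♚ ♝ ♞ ♜│8
7│♟ ♟ · ♟ ♟ ♟ ♟ ·│7
6│· · · · · · · ·│6
5│· · ♟ · ♛ · · ♟│5
4│· · · ♙ · · · ·│4
3│· · · · · · · ·│3
2│♙ ♙ ♙ · ♙ ♙ ♙ ♙│2
1│♖ · ♗ ♕ ♔ ♗ · ♖│1
  ─────────────────
  a b c d e f g h

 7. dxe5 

  a b c d e f g h
  ─────────────────
8│♜ · ♝ · ♚ ♝ ♞ ♜│8
7│♟ ♟ · ♟ ♟ ♟ ♟ ·│7
6│· · · · · · · ·│6
5│· · ♟ · ♙ · · ♟│5
4│· · · · · · · ·│4
3│· · · · · · · ·│3
2│♙ ♙ ♙ · ♙ ♙ ♙ ♙│2
1│♖ · ♗ ♕ ♔ ♗ · ♖│1
  ─────────────────
  a b c d e f g h


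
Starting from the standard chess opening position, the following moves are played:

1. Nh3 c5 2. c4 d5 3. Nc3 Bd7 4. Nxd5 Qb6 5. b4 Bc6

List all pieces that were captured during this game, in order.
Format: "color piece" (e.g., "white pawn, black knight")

Tracking captures:
  Nxd5: captured black pawn

black pawn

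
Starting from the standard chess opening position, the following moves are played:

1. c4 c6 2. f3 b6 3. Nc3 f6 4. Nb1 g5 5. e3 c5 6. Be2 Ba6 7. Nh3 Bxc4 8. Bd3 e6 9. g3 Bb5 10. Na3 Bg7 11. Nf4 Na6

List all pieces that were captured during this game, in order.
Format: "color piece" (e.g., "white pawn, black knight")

Tracking captures:
  Bxc4: captured white pawn

white pawn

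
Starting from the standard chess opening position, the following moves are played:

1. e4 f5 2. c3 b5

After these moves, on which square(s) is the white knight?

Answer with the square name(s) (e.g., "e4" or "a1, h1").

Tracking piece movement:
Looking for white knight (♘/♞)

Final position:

  a b c d e f g h
  ─────────────────
8│♜ ♞ ♝ ♛ ♚ ♝ ♞ ♜│8
7│♟ · ♟ ♟ ♟ · ♟ ♟│7
6│· · · · · · · ·│6
5│· ♟ · · · ♟ · ·│5
4│· · · · ♙ · · ·│4
3│· · ♙ · · · · ·│3
2│♙ ♙ · ♙ · ♙ ♙ ♙│2
1│♖ ♘ ♗ ♕ ♔ ♗ ♘ ♖│1
  ─────────────────
  a b c d e f g h


b1, g1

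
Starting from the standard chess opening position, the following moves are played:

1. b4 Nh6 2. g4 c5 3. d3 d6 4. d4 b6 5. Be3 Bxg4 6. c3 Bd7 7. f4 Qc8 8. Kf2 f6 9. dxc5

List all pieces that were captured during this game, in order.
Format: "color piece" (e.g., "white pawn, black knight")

Tracking captures:
  Bxg4: captured white pawn
  dxc5: captured black pawn

white pawn, black pawn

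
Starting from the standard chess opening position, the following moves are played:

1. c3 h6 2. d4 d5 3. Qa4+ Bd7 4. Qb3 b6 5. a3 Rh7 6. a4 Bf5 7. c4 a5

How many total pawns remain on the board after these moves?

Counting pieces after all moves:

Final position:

  a b c d e f g h
  ─────────────────
8│♜ ♞ · ♛ ♚ ♝ ♞ ·│8
7│· · ♟ · ♟ ♟ ♟ ♜│7
6│· ♟ · · · · · ♟│6
5│♟ · · ♟ · ♝ · ·│5
4│♙ · ♙ ♙ · · · ·│4
3│· ♕ · · · · · ·│3
2│· ♙ · · ♙ ♙ ♙ ♙│2
1│♖ ♘ ♗ · ♔ ♗ ♘ ♖│1
  ─────────────────
  a b c d e f g h


16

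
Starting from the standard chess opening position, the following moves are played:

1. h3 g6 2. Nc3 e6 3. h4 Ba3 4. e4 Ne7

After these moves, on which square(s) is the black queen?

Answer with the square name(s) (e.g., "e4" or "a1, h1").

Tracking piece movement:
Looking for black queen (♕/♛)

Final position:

  a b c d e f g h
  ─────────────────
8│♜ ♞ ♝ ♛ ♚ · · ♜│8
7│♟ ♟ ♟ ♟ ♞ ♟ · ♟│7
6│· · · · ♟ · ♟ ·│6
5│· · · · · · · ·│5
4│· · · · ♙ · · ♙│4
3│♝ · ♘ · · · · ·│3
2│♙ ♙ ♙ ♙ · ♙ ♙ ·│2
1│♖ · ♗ ♕ ♔ ♗ ♘ ♖│1
  ─────────────────
  a b c d e f g h


d8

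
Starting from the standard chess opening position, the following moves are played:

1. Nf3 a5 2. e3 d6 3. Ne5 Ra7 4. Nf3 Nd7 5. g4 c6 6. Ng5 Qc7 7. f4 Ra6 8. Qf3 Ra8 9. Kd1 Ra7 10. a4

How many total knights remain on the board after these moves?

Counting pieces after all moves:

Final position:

  a b c d e f g h
  ─────────────────
8│· · ♝ · ♚ ♝ ♞ ♜│8
7│♜ ♟ ♛ ♞ ♟ ♟ ♟ ♟│7
6│· · ♟ ♟ · · · ·│6
5│♟ · · · · · ♘ ·│5
4│♙ · · · · ♙ ♙ ·│4
3│· · · · ♙ ♕ · ·│3
2│· ♙ ♙ ♙ · · · ♙│2
1│♖ ♘ ♗ ♔ · ♗ · ♖│1
  ─────────────────
  a b c d e f g h


4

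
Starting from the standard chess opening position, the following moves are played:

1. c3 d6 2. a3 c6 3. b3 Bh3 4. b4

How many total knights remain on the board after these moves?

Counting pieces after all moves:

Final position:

  a b c d e f g h
  ─────────────────
8│♜ ♞ · ♛ ♚ ♝ ♞ ♜│8
7│♟ ♟ · · ♟ ♟ ♟ ♟│7
6│· · ♟ ♟ · · · ·│6
5│· · · · · · · ·│5
4│· ♙ · · · · · ·│4
3│♙ · ♙ · · · · ♝│3
2│· · · ♙ ♙ ♙ ♙ ♙│2
1│♖ ♘ ♗ ♕ ♔ ♗ ♘ ♖│1
  ─────────────────
  a b c d e f g h


4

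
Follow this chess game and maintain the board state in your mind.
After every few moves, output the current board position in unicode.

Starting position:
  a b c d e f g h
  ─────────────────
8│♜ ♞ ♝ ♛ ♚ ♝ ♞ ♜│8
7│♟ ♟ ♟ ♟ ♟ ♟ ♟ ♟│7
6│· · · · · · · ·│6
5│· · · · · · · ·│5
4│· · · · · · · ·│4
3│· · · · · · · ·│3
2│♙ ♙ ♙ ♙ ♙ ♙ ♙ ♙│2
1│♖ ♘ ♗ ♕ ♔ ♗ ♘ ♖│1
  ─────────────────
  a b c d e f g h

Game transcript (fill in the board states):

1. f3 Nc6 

  a b c d e f g h
  ─────────────────
8│♜ · ♝ ♛ ♚ ♝ ♞ ♜│8
7│♟ ♟ ♟ ♟ ♟ ♟ ♟ ♟│7
6│· · ♞ · · · · ·│6
5│· · · · · · · ·│5
4│· · · · · · · ·│4
3│· · · · · ♙ · ·│3
2│♙ ♙ ♙ ♙ ♙ · ♙ ♙│2
1│♖ ♘ ♗ ♕ ♔ ♗ ♘ ♖│1
  ─────────────────
  a b c d e f g h

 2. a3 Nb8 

  a b c d e f g h
  ─────────────────
8│♜ ♞ ♝ ♛ ♚ ♝ ♞ ♜│8
7│♟ ♟ ♟ ♟ ♟ ♟ ♟ ♟│7
6│· · · · · · · ·│6
5│· · · · · · · ·│5
4│· · · · · · · ·│4
3│♙ · · · · ♙ · ·│3
2│· ♙ ♙ ♙ ♙ · ♙ ♙│2
1│♖ ♘ ♗ ♕ ♔ ♗ ♘ ♖│1
  ─────────────────
  a b c d e f g h

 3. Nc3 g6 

  a b c d e f g h
  ─────────────────
8│♜ ♞ ♝ ♛ ♚ ♝ ♞ ♜│8
7│♟ ♟ ♟ ♟ ♟ ♟ · ♟│7
6│· · · · · · ♟ ·│6
5│· · · · · · · ·│5
4│· · · · · · · ·│4
3│♙ · ♘ · · ♙ · ·│3
2│· ♙ ♙ ♙ ♙ · ♙ ♙│2
1│♖ · ♗ ♕ ♔ ♗ ♘ ♖│1
  ─────────────────
  a b c d e f g h

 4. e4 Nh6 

  a b c d e f g h
  ─────────────────
8│♜ ♞ ♝ ♛ ♚ ♝ · ♜│8
7│♟ ♟ ♟ ♟ ♟ ♟ · ♟│7
6│· · · · · · ♟ ♞│6
5│· · · · · · · ·│5
4│· · · · ♙ · · ·│4
3│♙ · ♘ · · ♙ · ·│3
2│· ♙ ♙ ♙ · · ♙ ♙│2
1│♖ · ♗ ♕ ♔ ♗ ♘ ♖│1
  ─────────────────
  a b c d e f g h

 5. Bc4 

  a b c d e f g h
  ─────────────────
8│♜ ♞ ♝ ♛ ♚ ♝ · ♜│8
7│♟ ♟ ♟ ♟ ♟ ♟ · ♟│7
6│· · · · · · ♟ ♞│6
5│· · · · · · · ·│5
4│· · ♗ · ♙ · · ·│4
3│♙ · ♘ · · ♙ · ·│3
2│· ♙ ♙ ♙ · · ♙ ♙│2
1│♖ · ♗ ♕ ♔ · ♘ ♖│1
  ─────────────────
  a b c d e f g h


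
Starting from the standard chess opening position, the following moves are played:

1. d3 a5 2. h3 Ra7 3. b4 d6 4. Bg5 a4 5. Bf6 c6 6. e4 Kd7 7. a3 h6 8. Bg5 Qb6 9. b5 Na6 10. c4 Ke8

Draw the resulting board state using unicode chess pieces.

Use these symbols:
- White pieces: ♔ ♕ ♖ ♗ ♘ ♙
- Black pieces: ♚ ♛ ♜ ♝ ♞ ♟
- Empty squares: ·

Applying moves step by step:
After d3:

♜ ♞ ♝ ♛ ♚ ♝ ♞ ♜
♟ ♟ ♟ ♟ ♟ ♟ ♟ ♟
· · · · · · · ·
· · · · · · · ·
· · · · · · · ·
· · · ♙ · · · ·
♙ ♙ ♙ · ♙ ♙ ♙ ♙
♖ ♘ ♗ ♕ ♔ ♗ ♘ ♖


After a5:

♜ ♞ ♝ ♛ ♚ ♝ ♞ ♜
· ♟ ♟ ♟ ♟ ♟ ♟ ♟
· · · · · · · ·
♟ · · · · · · ·
· · · · · · · ·
· · · ♙ · · · ·
♙ ♙ ♙ · ♙ ♙ ♙ ♙
♖ ♘ ♗ ♕ ♔ ♗ ♘ ♖


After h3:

♜ ♞ ♝ ♛ ♚ ♝ ♞ ♜
· ♟ ♟ ♟ ♟ ♟ ♟ ♟
· · · · · · · ·
♟ · · · · · · ·
· · · · · · · ·
· · · ♙ · · · ♙
♙ ♙ ♙ · ♙ ♙ ♙ ·
♖ ♘ ♗ ♕ ♔ ♗ ♘ ♖


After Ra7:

· ♞ ♝ ♛ ♚ ♝ ♞ ♜
♜ ♟ ♟ ♟ ♟ ♟ ♟ ♟
· · · · · · · ·
♟ · · · · · · ·
· · · · · · · ·
· · · ♙ · · · ♙
♙ ♙ ♙ · ♙ ♙ ♙ ·
♖ ♘ ♗ ♕ ♔ ♗ ♘ ♖


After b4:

· ♞ ♝ ♛ ♚ ♝ ♞ ♜
♜ ♟ ♟ ♟ ♟ ♟ ♟ ♟
· · · · · · · ·
♟ · · · · · · ·
· ♙ · · · · · ·
· · · ♙ · · · ♙
♙ · ♙ · ♙ ♙ ♙ ·
♖ ♘ ♗ ♕ ♔ ♗ ♘ ♖


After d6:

· ♞ ♝ ♛ ♚ ♝ ♞ ♜
♜ ♟ ♟ · ♟ ♟ ♟ ♟
· · · ♟ · · · ·
♟ · · · · · · ·
· ♙ · · · · · ·
· · · ♙ · · · ♙
♙ · ♙ · ♙ ♙ ♙ ·
♖ ♘ ♗ ♕ ♔ ♗ ♘ ♖


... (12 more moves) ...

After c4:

· · ♝ · · ♝ ♞ ♜
♜ ♟ · ♚ ♟ ♟ ♟ ·
♞ ♛ ♟ ♟ · · · ♟
· ♙ · · · · ♗ ·
♟ · ♙ · ♙ · · ·
♙ · · ♙ · · · ♙
· · · · · ♙ ♙ ·
♖ ♘ · ♕ ♔ ♗ ♘ ♖


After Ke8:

· · ♝ · ♚ ♝ ♞ ♜
♜ ♟ · · ♟ ♟ ♟ ·
♞ ♛ ♟ ♟ · · · ♟
· ♙ · · · · ♗ ·
♟ · ♙ · ♙ · · ·
♙ · · ♙ · · · ♙
· · · · · ♙ ♙ ·
♖ ♘ · ♕ ♔ ♗ ♘ ♖



  a b c d e f g h
  ─────────────────
8│· · ♝ · ♚ ♝ ♞ ♜│8
7│♜ ♟ · · ♟ ♟ ♟ ·│7
6│♞ ♛ ♟ ♟ · · · ♟│6
5│· ♙ · · · · ♗ ·│5
4│♟ · ♙ · ♙ · · ·│4
3│♙ · · ♙ · · · ♙│3
2│· · · · · ♙ ♙ ·│2
1│♖ ♘ · ♕ ♔ ♗ ♘ ♖│1
  ─────────────────
  a b c d e f g h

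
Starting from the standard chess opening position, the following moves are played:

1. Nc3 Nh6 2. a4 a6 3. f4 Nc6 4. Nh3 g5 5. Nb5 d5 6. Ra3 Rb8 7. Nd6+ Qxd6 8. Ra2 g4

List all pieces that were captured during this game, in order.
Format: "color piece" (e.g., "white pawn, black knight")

Tracking captures:
  Qxd6: captured white knight

white knight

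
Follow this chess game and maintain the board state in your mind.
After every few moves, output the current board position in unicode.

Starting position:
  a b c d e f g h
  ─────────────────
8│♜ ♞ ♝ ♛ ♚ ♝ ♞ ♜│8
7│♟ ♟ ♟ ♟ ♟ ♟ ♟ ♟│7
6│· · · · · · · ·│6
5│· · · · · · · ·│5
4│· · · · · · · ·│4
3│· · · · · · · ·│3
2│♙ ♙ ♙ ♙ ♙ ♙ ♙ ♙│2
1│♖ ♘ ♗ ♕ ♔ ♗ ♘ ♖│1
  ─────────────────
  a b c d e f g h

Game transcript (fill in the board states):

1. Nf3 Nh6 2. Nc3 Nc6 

  a b c d e f g h
  ─────────────────
8│♜ · ♝ ♛ ♚ ♝ · ♜│8
7│♟ ♟ ♟ ♟ ♟ ♟ ♟ ♟│7
6│· · ♞ · · · · ♞│6
5│· · · · · · · ·│5
4│· · · · · · · ·│4
3│· · ♘ · · ♘ · ·│3
2│♙ ♙ ♙ ♙ ♙ ♙ ♙ ♙│2
1│♖ · ♗ ♕ ♔ ♗ · ♖│1
  ─────────────────
  a b c d e f g h

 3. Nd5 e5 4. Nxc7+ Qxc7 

  a b c d e f g h
  ─────────────────
8│♜ · ♝ · ♚ ♝ · ♜│8
7│♟ ♟ ♛ ♟ · ♟ ♟ ♟│7
6│· · ♞ · · · · ♞│6
5│· · · · ♟ · · ·│5
4│· · · · · · · ·│4
3│· · · · · ♘ · ·│3
2│♙ ♙ ♙ ♙ ♙ ♙ ♙ ♙│2
1│♖ · ♗ ♕ ♔ ♗ · ♖│1
  ─────────────────
  a b c d e f g h

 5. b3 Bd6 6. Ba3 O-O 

  a b c d e f g h
  ─────────────────
8│♜ · ♝ · · ♜ ♚ ·│8
7│♟ ♟ ♛ ♟ · ♟ ♟ ♟│7
6│· · ♞ ♝ · · · ♞│6
5│· · · · ♟ · · ·│5
4│· · · · · · · ·│4
3│♗ ♙ · · · ♘ · ·│3
2│♙ · ♙ ♙ ♙ ♙ ♙ ♙│2
1│♖ · · ♕ ♔ ♗ · ♖│1
  ─────────────────
  a b c d e f g h

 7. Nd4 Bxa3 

  a b c d e f g h
  ─────────────────
8│♜ · ♝ · · ♜ ♚ ·│8
7│♟ ♟ ♛ ♟ · ♟ ♟ ♟│7
6│· · ♞ · · · · ♞│6
5│· · · · ♟ · · ·│5
4│· · · ♘ · · · ·│4
3│♝ ♙ · · · · · ·│3
2│♙ · ♙ ♙ ♙ ♙ ♙ ♙│2
1│♖ · · ♕ ♔ ♗ · ♖│1
  ─────────────────
  a b c d e f g h


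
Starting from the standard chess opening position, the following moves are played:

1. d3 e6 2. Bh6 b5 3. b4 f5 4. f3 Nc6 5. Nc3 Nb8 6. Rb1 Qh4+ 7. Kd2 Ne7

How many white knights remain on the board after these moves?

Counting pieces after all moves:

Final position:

  a b c d e f g h
  ─────────────────
8│♜ ♞ ♝ · ♚ ♝ · ♜│8
7│♟ · ♟ ♟ ♞ · ♟ ♟│7
6│· · · · ♟ · · ♗│6
5│· ♟ · · · ♟ · ·│5
4│· ♙ · · · · · ♛│4
3│· · ♘ ♙ · ♙ · ·│3
2│♙ · ♙ ♔ ♙ · ♙ ♙│2
1│· ♖ · ♕ · ♗ ♘ ♖│1
  ─────────────────
  a b c d e f g h


2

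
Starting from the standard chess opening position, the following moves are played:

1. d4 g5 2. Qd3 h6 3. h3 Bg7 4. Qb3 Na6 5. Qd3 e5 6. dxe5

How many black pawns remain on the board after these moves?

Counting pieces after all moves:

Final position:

  a b c d e f g h
  ─────────────────
8│♜ · ♝ ♛ ♚ · ♞ ♜│8
7│♟ ♟ ♟ ♟ · ♟ ♝ ·│7
6│♞ · · · · · · ♟│6
5│· · · · ♙ · ♟ ·│5
4│· · · · · · · ·│4
3│· · · ♕ · · · ♙│3
2│♙ ♙ ♙ · ♙ ♙ ♙ ·│2
1│♖ ♘ ♗ · ♔ ♗ ♘ ♖│1
  ─────────────────
  a b c d e f g h


7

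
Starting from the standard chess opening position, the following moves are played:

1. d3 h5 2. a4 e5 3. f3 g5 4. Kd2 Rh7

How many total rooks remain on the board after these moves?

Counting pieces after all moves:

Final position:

  a b c d e f g h
  ─────────────────
8│♜ ♞ ♝ ♛ ♚ ♝ ♞ ·│8
7│♟ ♟ ♟ ♟ · ♟ · ♜│7
6│· · · · · · · ·│6
5│· · · · ♟ · ♟ ♟│5
4│♙ · · · · · · ·│4
3│· · · ♙ · ♙ · ·│3
2│· ♙ ♙ ♔ ♙ · ♙ ♙│2
1│♖ ♘ ♗ ♕ · ♗ ♘ ♖│1
  ─────────────────
  a b c d e f g h


4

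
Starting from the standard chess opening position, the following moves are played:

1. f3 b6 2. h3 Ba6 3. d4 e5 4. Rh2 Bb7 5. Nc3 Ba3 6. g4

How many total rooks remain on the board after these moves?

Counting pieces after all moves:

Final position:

  a b c d e f g h
  ─────────────────
8│♜ ♞ · ♛ ♚ · ♞ ♜│8
7│♟ ♝ ♟ ♟ · ♟ ♟ ♟│7
6│· ♟ · · · · · ·│6
5│· · · · ♟ · · ·│5
4│· · · ♙ · · ♙ ·│4
3│♝ · ♘ · · ♙ · ♙│3
2│♙ ♙ ♙ · ♙ · · ♖│2
1│♖ · ♗ ♕ ♔ ♗ ♘ ·│1
  ─────────────────
  a b c d e f g h


4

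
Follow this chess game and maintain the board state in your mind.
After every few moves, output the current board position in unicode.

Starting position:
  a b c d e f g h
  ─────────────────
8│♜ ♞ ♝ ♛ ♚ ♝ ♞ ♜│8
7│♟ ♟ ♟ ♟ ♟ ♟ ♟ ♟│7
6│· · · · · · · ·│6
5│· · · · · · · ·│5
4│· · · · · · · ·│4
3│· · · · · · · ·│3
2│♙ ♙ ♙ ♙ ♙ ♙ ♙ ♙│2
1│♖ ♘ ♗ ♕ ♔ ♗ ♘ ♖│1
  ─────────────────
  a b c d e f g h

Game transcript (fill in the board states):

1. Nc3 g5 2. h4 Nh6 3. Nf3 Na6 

  a b c d e f g h
  ─────────────────
8│♜ · ♝ ♛ ♚ ♝ · ♜│8
7│♟ ♟ ♟ ♟ ♟ ♟ · ♟│7
6│♞ · · · · · · ♞│6
5│· · · · · · ♟ ·│5
4│· · · · · · · ♙│4
3│· · ♘ · · ♘ · ·│3
2│♙ ♙ ♙ ♙ ♙ ♙ ♙ ·│2
1│♖ · ♗ ♕ ♔ ♗ · ♖│1
  ─────────────────
  a b c d e f g h

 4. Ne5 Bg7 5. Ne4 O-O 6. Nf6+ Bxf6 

  a b c d e f g h
  ─────────────────
8│♜ · ♝ ♛ · ♜ ♚ ·│8
7│♟ ♟ ♟ ♟ ♟ ♟ · ♟│7
6│♞ · · · · ♝ · ♞│6
5│· · · · ♘ · ♟ ·│5
4│· · · · · · · ♙│4
3│· · · · · · · ·│3
2│♙ ♙ ♙ ♙ ♙ ♙ ♙ ·│2
1│♖ · ♗ ♕ ♔ ♗ · ♖│1
  ─────────────────
  a b c d e f g h

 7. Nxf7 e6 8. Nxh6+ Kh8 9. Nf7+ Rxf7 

  a b c d e f g h
  ─────────────────
8│♜ · ♝ ♛ · · · ♚│8
7│♟ ♟ ♟ ♟ · ♜ · ♟│7
6│♞ · · · ♟ ♝ · ·│6
5│· · · · · · ♟ ·│5
4│· · · · · · · ♙│4
3│· · · · · · · ·│3
2│♙ ♙ ♙ ♙ ♙ ♙ ♙ ·│2
1│♖ · ♗ ♕ ♔ ♗ · ♖│1
  ─────────────────
  a b c d e f g h

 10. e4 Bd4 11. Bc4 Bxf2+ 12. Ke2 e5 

  a b c d e f g h
  ─────────────────
8│♜ · ♝ ♛ · · · ♚│8
7│♟ ♟ ♟ ♟ · ♜ · ♟│7
6│♞ · · · · · · ·│6
5│· · · · ♟ · ♟ ·│5
4│· · ♗ · ♙ · · ♙│4
3│· · · · · · · ·│3
2│♙ ♙ ♙ ♙ ♔ ♝ ♙ ·│2
1│♖ · ♗ ♕ · · · ♖│1
  ─────────────────
  a b c d e f g h

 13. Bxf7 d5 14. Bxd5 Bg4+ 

  a b c d e f g h
  ─────────────────
8│♜ · · ♛ · · · ♚│8
7│♟ ♟ ♟ · · · · ♟│7
6│♞ · · · · · · ·│6
5│· · · ♗ ♟ · ♟ ·│5
4│· · · · ♙ · ♝ ♙│4
3│· · · · · · · ·│3
2│♙ ♙ ♙ ♙ ♔ ♝ ♙ ·│2
1│♖ · ♗ ♕ · · · ♖│1
  ─────────────────
  a b c d e f g h


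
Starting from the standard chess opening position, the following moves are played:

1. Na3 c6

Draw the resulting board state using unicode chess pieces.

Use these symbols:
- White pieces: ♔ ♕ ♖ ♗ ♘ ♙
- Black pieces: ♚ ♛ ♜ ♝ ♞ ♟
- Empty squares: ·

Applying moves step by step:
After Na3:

♜ ♞ ♝ ♛ ♚ ♝ ♞ ♜
♟ ♟ ♟ ♟ ♟ ♟ ♟ ♟
· · · · · · · ·
· · · · · · · ·
· · · · · · · ·
♘ · · · · · · ·
♙ ♙ ♙ ♙ ♙ ♙ ♙ ♙
♖ · ♗ ♕ ♔ ♗ ♘ ♖


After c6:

♜ ♞ ♝ ♛ ♚ ♝ ♞ ♜
♟ ♟ · ♟ ♟ ♟ ♟ ♟
· · ♟ · · · · ·
· · · · · · · ·
· · · · · · · ·
♘ · · · · · · ·
♙ ♙ ♙ ♙ ♙ ♙ ♙ ♙
♖ · ♗ ♕ ♔ ♗ ♘ ♖



  a b c d e f g h
  ─────────────────
8│♜ ♞ ♝ ♛ ♚ ♝ ♞ ♜│8
7│♟ ♟ · ♟ ♟ ♟ ♟ ♟│7
6│· · ♟ · · · · ·│6
5│· · · · · · · ·│5
4│· · · · · · · ·│4
3│♘ · · · · · · ·│3
2│♙ ♙ ♙ ♙ ♙ ♙ ♙ ♙│2
1│♖ · ♗ ♕ ♔ ♗ ♘ ♖│1
  ─────────────────
  a b c d e f g h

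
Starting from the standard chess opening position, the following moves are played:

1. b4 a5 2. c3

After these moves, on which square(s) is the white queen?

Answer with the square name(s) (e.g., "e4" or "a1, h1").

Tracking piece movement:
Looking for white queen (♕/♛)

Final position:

  a b c d e f g h
  ─────────────────
8│♜ ♞ ♝ ♛ ♚ ♝ ♞ ♜│8
7│· ♟ ♟ ♟ ♟ ♟ ♟ ♟│7
6│· · · · · · · ·│6
5│♟ · · · · · · ·│5
4│· ♙ · · · · · ·│4
3│· · ♙ · · · · ·│3
2│♙ · · ♙ ♙ ♙ ♙ ♙│2
1│♖ ♘ ♗ ♕ ♔ ♗ ♘ ♖│1
  ─────────────────
  a b c d e f g h


d1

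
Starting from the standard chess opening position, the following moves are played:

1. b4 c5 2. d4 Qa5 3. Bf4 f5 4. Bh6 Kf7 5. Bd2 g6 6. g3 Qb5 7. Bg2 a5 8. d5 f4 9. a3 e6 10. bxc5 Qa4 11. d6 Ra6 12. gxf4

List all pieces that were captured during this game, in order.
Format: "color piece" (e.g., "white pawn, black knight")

Tracking captures:
  bxc5: captured black pawn
  gxf4: captured black pawn

black pawn, black pawn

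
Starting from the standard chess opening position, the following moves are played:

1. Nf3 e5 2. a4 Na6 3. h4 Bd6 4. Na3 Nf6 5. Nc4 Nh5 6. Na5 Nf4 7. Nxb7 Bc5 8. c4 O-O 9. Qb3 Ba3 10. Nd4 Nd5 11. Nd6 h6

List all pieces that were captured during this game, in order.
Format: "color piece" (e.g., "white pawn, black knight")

Tracking captures:
  Nxb7: captured black pawn

black pawn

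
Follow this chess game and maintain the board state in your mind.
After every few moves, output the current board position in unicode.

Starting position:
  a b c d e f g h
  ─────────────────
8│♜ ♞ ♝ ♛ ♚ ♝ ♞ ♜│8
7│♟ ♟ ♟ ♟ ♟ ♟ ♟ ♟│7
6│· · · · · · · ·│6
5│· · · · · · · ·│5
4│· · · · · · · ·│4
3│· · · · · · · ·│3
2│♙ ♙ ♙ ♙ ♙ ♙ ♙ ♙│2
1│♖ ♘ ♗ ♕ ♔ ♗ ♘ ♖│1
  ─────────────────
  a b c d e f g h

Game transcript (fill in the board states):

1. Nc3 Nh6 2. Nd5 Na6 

  a b c d e f g h
  ─────────────────
8│♜ · ♝ ♛ ♚ ♝ · ♜│8
7│♟ ♟ ♟ ♟ ♟ ♟ ♟ ♟│7
6│♞ · · · · · · ♞│6
5│· · · ♘ · · · ·│5
4│· · · · · · · ·│4
3│· · · · · · · ·│3
2│♙ ♙ ♙ ♙ ♙ ♙ ♙ ♙│2
1│♖ · ♗ ♕ ♔ ♗ ♘ ♖│1
  ─────────────────
  a b c d e f g h

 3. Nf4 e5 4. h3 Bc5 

  a b c d e f g h
  ─────────────────
8│♜ · ♝ ♛ ♚ · · ♜│8
7│♟ ♟ ♟ ♟ · ♟ ♟ ♟│7
6│♞ · · · · · · ♞│6
5│· · ♝ · ♟ · · ·│5
4│· · · · · ♘ · ·│4
3│· · · · · · · ♙│3
2│♙ ♙ ♙ ♙ ♙ ♙ ♙ ·│2
1│♖ · ♗ ♕ ♔ ♗ ♘ ♖│1
  ─────────────────
  a b c d e f g h

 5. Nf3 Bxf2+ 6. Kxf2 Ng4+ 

  a b c d e f g h
  ─────────────────
8│♜ · ♝ ♛ ♚ · · ♜│8
7│♟ ♟ ♟ ♟ · ♟ ♟ ♟│7
6│♞ · · · · · · ·│6
5│· · · · ♟ · · ·│5
4│· · · · · ♘ ♞ ·│4
3│· · · · · ♘ · ♙│3
2│♙ ♙ ♙ ♙ ♙ ♔ ♙ ·│2
1│♖ · ♗ ♕ · ♗ · ♖│1
  ─────────────────
  a b c d e f g h



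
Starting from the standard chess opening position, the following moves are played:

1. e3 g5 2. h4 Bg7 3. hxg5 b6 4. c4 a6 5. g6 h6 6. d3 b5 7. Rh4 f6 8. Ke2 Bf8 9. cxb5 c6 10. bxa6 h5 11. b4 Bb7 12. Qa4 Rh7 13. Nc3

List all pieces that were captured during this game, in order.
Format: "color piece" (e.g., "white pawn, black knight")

Tracking captures:
  hxg5: captured black pawn
  cxb5: captured black pawn
  bxa6: captured black pawn

black pawn, black pawn, black pawn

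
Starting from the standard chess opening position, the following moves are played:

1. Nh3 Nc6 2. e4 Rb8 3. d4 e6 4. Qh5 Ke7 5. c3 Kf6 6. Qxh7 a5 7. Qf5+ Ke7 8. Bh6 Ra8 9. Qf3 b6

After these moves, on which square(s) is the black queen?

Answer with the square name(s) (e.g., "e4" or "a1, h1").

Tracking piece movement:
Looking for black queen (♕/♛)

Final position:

  a b c d e f g h
  ─────────────────
8│♜ · ♝ ♛ · ♝ ♞ ♜│8
7│· · ♟ ♟ ♚ ♟ ♟ ·│7
6│· ♟ ♞ · ♟ · · ♗│6
5│♟ · · · · · · ·│5
4│· · · ♙ ♙ · · ·│4
3│· · ♙ · · ♕ · ♘│3
2│♙ ♙ · · · ♙ ♙ ♙│2
1│♖ ♘ · · ♔ ♗ · ♖│1
  ─────────────────
  a b c d e f g h


d8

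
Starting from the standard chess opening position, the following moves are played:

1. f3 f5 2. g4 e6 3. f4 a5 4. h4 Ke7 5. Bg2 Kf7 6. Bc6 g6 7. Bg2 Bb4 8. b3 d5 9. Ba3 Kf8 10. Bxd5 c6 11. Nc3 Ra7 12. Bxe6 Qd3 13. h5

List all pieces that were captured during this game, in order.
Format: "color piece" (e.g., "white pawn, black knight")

Tracking captures:
  Bxd5: captured black pawn
  Bxe6: captured black pawn

black pawn, black pawn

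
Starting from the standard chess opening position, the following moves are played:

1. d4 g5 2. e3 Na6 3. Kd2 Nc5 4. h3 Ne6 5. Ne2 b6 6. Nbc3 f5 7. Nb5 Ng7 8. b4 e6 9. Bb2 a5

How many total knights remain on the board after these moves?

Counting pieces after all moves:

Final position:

  a b c d e f g h
  ─────────────────
8│♜ · ♝ ♛ ♚ ♝ ♞ ♜│8
7│· · ♟ ♟ · · ♞ ♟│7
6│· ♟ · · ♟ · · ·│6
5│♟ ♘ · · · ♟ ♟ ·│5
4│· ♙ · ♙ · · · ·│4
3│· · · · ♙ · · ♙│3
2│♙ ♗ ♙ ♔ ♘ ♙ ♙ ·│2
1│♖ · · ♕ · ♗ · ♖│1
  ─────────────────
  a b c d e f g h


4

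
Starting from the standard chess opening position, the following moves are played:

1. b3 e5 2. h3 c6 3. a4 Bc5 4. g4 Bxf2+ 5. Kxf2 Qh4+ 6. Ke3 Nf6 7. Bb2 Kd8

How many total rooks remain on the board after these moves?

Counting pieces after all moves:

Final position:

  a b c d e f g h
  ─────────────────
8│♜ ♞ ♝ ♚ · · · ♜│8
7│♟ ♟ · ♟ · ♟ ♟ ♟│7
6│· · ♟ · · ♞ · ·│6
5│· · · · ♟ · · ·│5
4│♙ · · · · · ♙ ♛│4
3│· ♙ · · ♔ · · ♙│3
2│· ♗ ♙ ♙ ♙ · · ·│2
1│♖ ♘ · ♕ · ♗ ♘ ♖│1
  ─────────────────
  a b c d e f g h


4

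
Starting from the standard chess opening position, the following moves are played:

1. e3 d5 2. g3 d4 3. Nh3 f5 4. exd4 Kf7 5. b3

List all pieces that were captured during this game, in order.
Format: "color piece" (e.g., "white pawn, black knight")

Tracking captures:
  exd4: captured black pawn

black pawn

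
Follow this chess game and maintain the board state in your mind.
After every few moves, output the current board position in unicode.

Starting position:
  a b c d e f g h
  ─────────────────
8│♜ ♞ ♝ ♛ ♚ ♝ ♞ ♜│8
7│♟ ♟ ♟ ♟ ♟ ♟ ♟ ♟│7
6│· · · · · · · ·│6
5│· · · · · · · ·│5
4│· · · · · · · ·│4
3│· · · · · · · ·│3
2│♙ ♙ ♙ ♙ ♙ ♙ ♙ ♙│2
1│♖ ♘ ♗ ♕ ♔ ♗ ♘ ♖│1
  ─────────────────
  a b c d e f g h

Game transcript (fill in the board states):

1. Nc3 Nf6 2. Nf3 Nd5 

  a b c d e f g h
  ─────────────────
8│♜ ♞ ♝ ♛ ♚ ♝ · ♜│8
7│♟ ♟ ♟ ♟ ♟ ♟ ♟ ♟│7
6│· · · · · · · ·│6
5│· · · ♞ · · · ·│5
4│· · · · · · · ·│4
3│· · ♘ · · ♘ · ·│3
2│♙ ♙ ♙ ♙ ♙ ♙ ♙ ♙│2
1│♖ · ♗ ♕ ♔ ♗ · ♖│1
  ─────────────────
  a b c d e f g h

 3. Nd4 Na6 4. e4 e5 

  a b c d e f g h
  ─────────────────
8│♜ · ♝ ♛ ♚ ♝ · ♜│8
7│♟ ♟ ♟ ♟ · ♟ ♟ ♟│7
6│♞ · · · · · · ·│6
5│· · · ♞ ♟ · · ·│5
4│· · · ♘ ♙ · · ·│4
3│· · ♘ · · · · ·│3
2│♙ ♙ ♙ ♙ · ♙ ♙ ♙│2
1│♖ · ♗ ♕ ♔ ♗ · ♖│1
  ─────────────────
  a b c d e f g h

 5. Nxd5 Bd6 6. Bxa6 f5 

  a b c d e f g h
  ─────────────────
8│♜ · ♝ ♛ ♚ · · ♜│8
7│♟ ♟ ♟ ♟ · · ♟ ♟│7
6│♗ · · ♝ · · · ·│6
5│· · · ♘ ♟ ♟ · ·│5
4│· · · ♘ ♙ · · ·│4
3│· · · · · · · ·│3
2│♙ ♙ ♙ ♙ · ♙ ♙ ♙│2
1│♖ · ♗ ♕ ♔ · · ♖│1
  ─────────────────
  a b c d e f g h

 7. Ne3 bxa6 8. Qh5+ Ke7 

  a b c d e f g h
  ─────────────────
8│♜ · ♝ ♛ · · · ♜│8
7│♟ · ♟ ♟ ♚ · ♟ ♟│7
6│♟ · · ♝ · · · ·│6
5│· · · · ♟ ♟ · ♕│5
4│· · · ♘ ♙ · · ·│4
3│· · · · ♘ · · ·│3
2│♙ ♙ ♙ ♙ · ♙ ♙ ♙│2
1│♖ · ♗ · ♔ · · ♖│1
  ─────────────────
  a b c d e f g h

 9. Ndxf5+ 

  a b c d e f g h
  ─────────────────
8│♜ · ♝ ♛ · · · ♜│8
7│♟ · ♟ ♟ ♚ · ♟ ♟│7
6│♟ · · ♝ · · · ·│6
5│· · · · ♟ ♘ · ♕│5
4│· · · · ♙ · · ·│4
3│· · · · ♘ · · ·│3
2│♙ ♙ ♙ ♙ · ♙ ♙ ♙│2
1│♖ · ♗ · ♔ · · ♖│1
  ─────────────────
  a b c d e f g h


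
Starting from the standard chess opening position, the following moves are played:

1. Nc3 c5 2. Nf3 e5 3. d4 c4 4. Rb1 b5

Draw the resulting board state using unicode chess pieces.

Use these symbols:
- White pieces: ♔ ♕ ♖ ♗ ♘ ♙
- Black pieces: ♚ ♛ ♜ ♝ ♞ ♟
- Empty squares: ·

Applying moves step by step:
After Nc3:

♜ ♞ ♝ ♛ ♚ ♝ ♞ ♜
♟ ♟ ♟ ♟ ♟ ♟ ♟ ♟
· · · · · · · ·
· · · · · · · ·
· · · · · · · ·
· · ♘ · · · · ·
♙ ♙ ♙ ♙ ♙ ♙ ♙ ♙
♖ · ♗ ♕ ♔ ♗ ♘ ♖


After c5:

♜ ♞ ♝ ♛ ♚ ♝ ♞ ♜
♟ ♟ · ♟ ♟ ♟ ♟ ♟
· · · · · · · ·
· · ♟ · · · · ·
· · · · · · · ·
· · ♘ · · · · ·
♙ ♙ ♙ ♙ ♙ ♙ ♙ ♙
♖ · ♗ ♕ ♔ ♗ ♘ ♖


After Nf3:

♜ ♞ ♝ ♛ ♚ ♝ ♞ ♜
♟ ♟ · ♟ ♟ ♟ ♟ ♟
· · · · · · · ·
· · ♟ · · · · ·
· · · · · · · ·
· · ♘ · · ♘ · ·
♙ ♙ ♙ ♙ ♙ ♙ ♙ ♙
♖ · ♗ ♕ ♔ ♗ · ♖


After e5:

♜ ♞ ♝ ♛ ♚ ♝ ♞ ♜
♟ ♟ · ♟ · ♟ ♟ ♟
· · · · · · · ·
· · ♟ · ♟ · · ·
· · · · · · · ·
· · ♘ · · ♘ · ·
♙ ♙ ♙ ♙ ♙ ♙ ♙ ♙
♖ · ♗ ♕ ♔ ♗ · ♖


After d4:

♜ ♞ ♝ ♛ ♚ ♝ ♞ ♜
♟ ♟ · ♟ · ♟ ♟ ♟
· · · · · · · ·
· · ♟ · ♟ · · ·
· · · ♙ · · · ·
· · ♘ · · ♘ · ·
♙ ♙ ♙ · ♙ ♙ ♙ ♙
♖ · ♗ ♕ ♔ ♗ · ♖


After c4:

♜ ♞ ♝ ♛ ♚ ♝ ♞ ♜
♟ ♟ · ♟ · ♟ ♟ ♟
· · · · · · · ·
· · · · ♟ · · ·
· · ♟ ♙ · · · ·
· · ♘ · · ♘ · ·
♙ ♙ ♙ · ♙ ♙ ♙ ♙
♖ · ♗ ♕ ♔ ♗ · ♖


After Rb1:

♜ ♞ ♝ ♛ ♚ ♝ ♞ ♜
♟ ♟ · ♟ · ♟ ♟ ♟
· · · · · · · ·
· · · · ♟ · · ·
· · ♟ ♙ · · · ·
· · ♘ · · ♘ · ·
♙ ♙ ♙ · ♙ ♙ ♙ ♙
· ♖ ♗ ♕ ♔ ♗ · ♖


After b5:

♜ ♞ ♝ ♛ ♚ ♝ ♞ ♜
♟ · · ♟ · ♟ ♟ ♟
· · · · · · · ·
· ♟ · · ♟ · · ·
· · ♟ ♙ · · · ·
· · ♘ · · ♘ · ·
♙ ♙ ♙ · ♙ ♙ ♙ ♙
· ♖ ♗ ♕ ♔ ♗ · ♖



  a b c d e f g h
  ─────────────────
8│♜ ♞ ♝ ♛ ♚ ♝ ♞ ♜│8
7│♟ · · ♟ · ♟ ♟ ♟│7
6│· · · · · · · ·│6
5│· ♟ · · ♟ · · ·│5
4│· · ♟ ♙ · · · ·│4
3│· · ♘ · · ♘ · ·│3
2│♙ ♙ ♙ · ♙ ♙ ♙ ♙│2
1│· ♖ ♗ ♕ ♔ ♗ · ♖│1
  ─────────────────
  a b c d e f g h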